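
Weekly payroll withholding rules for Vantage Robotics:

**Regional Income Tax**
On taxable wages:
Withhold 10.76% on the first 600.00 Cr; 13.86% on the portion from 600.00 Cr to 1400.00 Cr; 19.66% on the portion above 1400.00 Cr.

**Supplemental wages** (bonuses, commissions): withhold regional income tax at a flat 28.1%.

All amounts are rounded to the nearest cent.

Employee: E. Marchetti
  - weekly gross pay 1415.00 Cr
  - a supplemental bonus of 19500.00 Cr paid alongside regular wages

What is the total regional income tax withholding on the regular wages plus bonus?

Regional Income Tax: taxable = 1415.00 Cr
  175.44 Cr + 19.66% × (1415.00 Cr − 1400.00 Cr) = 175.44 Cr + 19.66% × 15.00 Cr = 178.39 Cr
Supplemental (28.1% flat on bonus): 28.1% × 19500.00 Cr = 5479.50 Cr
Total regional income tax: 178.39 Cr + 5479.50 Cr = 5657.89 Cr

5657.89 Cr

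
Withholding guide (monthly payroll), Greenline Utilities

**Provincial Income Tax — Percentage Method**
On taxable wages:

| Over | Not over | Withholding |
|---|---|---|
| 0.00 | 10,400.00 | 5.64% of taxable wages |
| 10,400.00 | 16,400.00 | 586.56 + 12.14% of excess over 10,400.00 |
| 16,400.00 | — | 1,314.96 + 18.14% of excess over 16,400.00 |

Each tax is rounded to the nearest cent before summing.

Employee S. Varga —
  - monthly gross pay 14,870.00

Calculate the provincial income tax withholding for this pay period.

Provincial Income Tax: taxable = 14,870.00
  586.56 + 12.14% × (14,870.00 − 10,400.00) = 586.56 + 12.14% × 4,470.00 = 1,129.22

1,129.22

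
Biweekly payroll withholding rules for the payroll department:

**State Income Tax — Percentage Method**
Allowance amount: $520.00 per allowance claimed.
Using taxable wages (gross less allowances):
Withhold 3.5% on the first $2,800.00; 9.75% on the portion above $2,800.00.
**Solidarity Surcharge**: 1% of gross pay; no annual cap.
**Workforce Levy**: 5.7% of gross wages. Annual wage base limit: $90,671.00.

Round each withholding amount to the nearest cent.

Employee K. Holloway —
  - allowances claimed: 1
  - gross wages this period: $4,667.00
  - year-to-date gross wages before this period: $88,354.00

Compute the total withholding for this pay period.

State Income Tax: taxable = $4,667.00 − 1×$520.00 = $4,147.00
  $98.00 + 9.75% × ($4,147.00 − $2,800.00) = $98.00 + 9.75% × $1,347.00 = $229.33
Solidarity Surcharge: 1% × $4,667.00 = $46.67
Workforce Levy: cap $90,671.00 − YTD $88,354.00 = $2,317.00 subject; 5.7% × $2,317.00 = $132.07
Total: $229.33 + $46.67 + $132.07 = $408.07

$408.07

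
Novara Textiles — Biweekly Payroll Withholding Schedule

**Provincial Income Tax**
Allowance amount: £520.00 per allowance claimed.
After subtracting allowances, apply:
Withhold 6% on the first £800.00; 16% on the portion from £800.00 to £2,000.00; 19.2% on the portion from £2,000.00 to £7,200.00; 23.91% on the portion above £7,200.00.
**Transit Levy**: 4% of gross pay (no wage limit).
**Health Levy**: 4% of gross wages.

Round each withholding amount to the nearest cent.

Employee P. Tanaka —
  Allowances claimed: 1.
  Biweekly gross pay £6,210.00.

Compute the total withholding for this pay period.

£1,445.28

Provincial Income Tax: taxable = £6,210.00 − 1×£520.00 = £5,690.00
  £240.00 + 19.2% × (£5,690.00 − £2,000.00) = £240.00 + 19.2% × £3,690.00 = £948.48
Transit Levy: 4% × £6,210.00 = £248.40
Health Levy: 4% × £6,210.00 = £248.40
Total: £948.48 + £248.40 + £248.40 = £1,445.28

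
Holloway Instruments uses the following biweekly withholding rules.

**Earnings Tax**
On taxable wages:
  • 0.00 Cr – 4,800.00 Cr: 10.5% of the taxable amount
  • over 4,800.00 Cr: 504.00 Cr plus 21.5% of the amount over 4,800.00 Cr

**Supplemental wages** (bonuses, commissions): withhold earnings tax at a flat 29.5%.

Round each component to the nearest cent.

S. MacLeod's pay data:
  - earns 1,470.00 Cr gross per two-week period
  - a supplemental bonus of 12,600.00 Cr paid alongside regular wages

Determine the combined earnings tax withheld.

3,871.35 Cr

Earnings Tax: taxable = 1,470.00 Cr
  10.5% × 1,470.00 Cr = 154.35 Cr
Supplemental (29.5% flat on bonus): 29.5% × 12,600.00 Cr = 3,717.00 Cr
Total earnings tax: 154.35 Cr + 3,717.00 Cr = 3,871.35 Cr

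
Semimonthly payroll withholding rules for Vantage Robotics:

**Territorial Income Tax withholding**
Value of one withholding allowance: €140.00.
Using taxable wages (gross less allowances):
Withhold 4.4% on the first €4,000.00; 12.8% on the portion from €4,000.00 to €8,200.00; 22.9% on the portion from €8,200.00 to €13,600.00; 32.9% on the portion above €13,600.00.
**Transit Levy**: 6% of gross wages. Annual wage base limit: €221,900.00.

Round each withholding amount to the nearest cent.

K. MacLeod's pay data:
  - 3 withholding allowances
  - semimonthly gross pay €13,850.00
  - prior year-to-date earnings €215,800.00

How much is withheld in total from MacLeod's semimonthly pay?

€2,277.27

Territorial Income Tax: taxable = €13,850.00 − 3×€140.00 = €13,430.00
  €713.60 + 22.9% × (€13,430.00 − €8,200.00) = €713.60 + 22.9% × €5,230.00 = €1,911.27
Transit Levy: cap €221,900.00 − YTD €215,800.00 = €6,100.00 subject; 6% × €6,100.00 = €366.00
Total: €1,911.27 + €366.00 = €2,277.27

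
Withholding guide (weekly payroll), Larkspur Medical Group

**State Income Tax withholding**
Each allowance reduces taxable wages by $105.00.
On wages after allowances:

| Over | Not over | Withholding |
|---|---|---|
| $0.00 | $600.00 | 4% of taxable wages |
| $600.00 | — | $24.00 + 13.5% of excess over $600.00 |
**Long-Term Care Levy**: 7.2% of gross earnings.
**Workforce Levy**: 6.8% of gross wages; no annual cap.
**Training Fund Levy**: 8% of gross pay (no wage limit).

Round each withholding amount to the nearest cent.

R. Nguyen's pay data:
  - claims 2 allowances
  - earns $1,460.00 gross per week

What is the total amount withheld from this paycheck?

State Income Tax: taxable = $1,460.00 − 2×$105.00 = $1,250.00
  $24.00 + 13.5% × ($1,250.00 − $600.00) = $24.00 + 13.5% × $650.00 = $111.75
Long-Term Care Levy: 7.2% × $1,460.00 = $105.12
Workforce Levy: 6.8% × $1,460.00 = $99.28
Training Fund Levy: 8% × $1,460.00 = $116.80
Total: $111.75 + $105.12 + $99.28 + $116.80 = $432.95

$432.95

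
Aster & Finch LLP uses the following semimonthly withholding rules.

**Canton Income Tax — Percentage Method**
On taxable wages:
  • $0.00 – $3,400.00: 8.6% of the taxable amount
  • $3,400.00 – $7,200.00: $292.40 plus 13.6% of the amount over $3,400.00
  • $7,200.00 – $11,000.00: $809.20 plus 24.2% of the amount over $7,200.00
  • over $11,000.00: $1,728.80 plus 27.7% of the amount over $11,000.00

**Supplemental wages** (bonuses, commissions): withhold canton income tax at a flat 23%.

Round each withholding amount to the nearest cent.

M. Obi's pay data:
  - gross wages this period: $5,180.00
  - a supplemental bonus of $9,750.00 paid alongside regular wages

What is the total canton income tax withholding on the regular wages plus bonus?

$2,776.98

Canton Income Tax: taxable = $5,180.00
  $292.40 + 13.6% × ($5,180.00 − $3,400.00) = $292.40 + 13.6% × $1,780.00 = $534.48
Supplemental (23% flat on bonus): 23% × $9,750.00 = $2,242.50
Total canton income tax: $534.48 + $2,242.50 = $2,776.98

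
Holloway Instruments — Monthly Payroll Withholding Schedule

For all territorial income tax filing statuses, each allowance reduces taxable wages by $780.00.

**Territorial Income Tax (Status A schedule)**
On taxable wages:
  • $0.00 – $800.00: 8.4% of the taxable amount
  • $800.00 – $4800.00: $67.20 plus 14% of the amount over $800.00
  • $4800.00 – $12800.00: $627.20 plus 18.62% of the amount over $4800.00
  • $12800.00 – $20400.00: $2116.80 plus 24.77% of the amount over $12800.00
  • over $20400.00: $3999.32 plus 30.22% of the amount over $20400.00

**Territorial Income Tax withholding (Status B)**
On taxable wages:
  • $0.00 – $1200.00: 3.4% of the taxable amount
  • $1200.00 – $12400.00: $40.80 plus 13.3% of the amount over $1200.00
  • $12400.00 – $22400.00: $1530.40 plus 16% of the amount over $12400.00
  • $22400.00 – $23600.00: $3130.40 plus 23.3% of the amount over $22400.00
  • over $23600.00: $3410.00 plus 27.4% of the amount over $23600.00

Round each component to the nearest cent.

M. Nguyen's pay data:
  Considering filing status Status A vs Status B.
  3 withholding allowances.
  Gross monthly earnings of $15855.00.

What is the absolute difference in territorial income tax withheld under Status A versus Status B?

Territorial Income Tax (Status A): taxable = $15855.00 − 3×$780.00 = $13515.00
  $2116.80 + 24.77% × ($13515.00 − $12800.00) = $2116.80 + 24.77% × $715.00 = $2293.91
Territorial Income Tax (Status B): taxable = $15855.00 − 3×$780.00 = $13515.00
  $1530.40 + 16% × ($13515.00 − $12400.00) = $1530.40 + 16% × $1115.00 = $1708.80
Difference: |$2293.91 − $1708.80| = $585.11 (higher under Status A)

$585.11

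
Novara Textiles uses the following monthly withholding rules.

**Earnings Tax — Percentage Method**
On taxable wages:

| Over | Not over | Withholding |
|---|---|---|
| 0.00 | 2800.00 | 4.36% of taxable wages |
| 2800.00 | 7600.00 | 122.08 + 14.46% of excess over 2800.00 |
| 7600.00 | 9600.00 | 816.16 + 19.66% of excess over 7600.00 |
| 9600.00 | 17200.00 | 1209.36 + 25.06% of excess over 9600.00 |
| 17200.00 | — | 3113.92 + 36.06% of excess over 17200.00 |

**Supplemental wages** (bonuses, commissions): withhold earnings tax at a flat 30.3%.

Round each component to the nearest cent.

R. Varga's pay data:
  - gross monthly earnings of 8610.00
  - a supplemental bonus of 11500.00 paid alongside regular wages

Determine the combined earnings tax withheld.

Earnings Tax: taxable = 8610.00
  816.16 + 19.66% × (8610.00 − 7600.00) = 816.16 + 19.66% × 1010.00 = 1014.73
Supplemental (30.3% flat on bonus): 30.3% × 11500.00 = 3484.50
Total earnings tax: 1014.73 + 3484.50 = 4499.23

4499.23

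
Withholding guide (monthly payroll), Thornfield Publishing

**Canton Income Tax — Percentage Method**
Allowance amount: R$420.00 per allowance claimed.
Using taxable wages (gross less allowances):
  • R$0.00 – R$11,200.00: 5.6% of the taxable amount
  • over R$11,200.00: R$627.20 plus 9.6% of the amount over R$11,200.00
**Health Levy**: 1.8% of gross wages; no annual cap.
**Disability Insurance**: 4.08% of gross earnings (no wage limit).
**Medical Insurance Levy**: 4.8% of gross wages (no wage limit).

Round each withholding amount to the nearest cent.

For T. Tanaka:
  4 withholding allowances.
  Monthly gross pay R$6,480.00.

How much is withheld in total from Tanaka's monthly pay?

R$960.86

Canton Income Tax: taxable = R$6,480.00 − 4×R$420.00 = R$4,800.00
  5.6% × R$4,800.00 = R$268.80
Health Levy: 1.8% × R$6,480.00 = R$116.64
Disability Insurance: 4.08% × R$6,480.00 = R$264.38
Medical Insurance Levy: 4.8% × R$6,480.00 = R$311.04
Total: R$268.80 + R$116.64 + R$264.38 + R$311.04 = R$960.86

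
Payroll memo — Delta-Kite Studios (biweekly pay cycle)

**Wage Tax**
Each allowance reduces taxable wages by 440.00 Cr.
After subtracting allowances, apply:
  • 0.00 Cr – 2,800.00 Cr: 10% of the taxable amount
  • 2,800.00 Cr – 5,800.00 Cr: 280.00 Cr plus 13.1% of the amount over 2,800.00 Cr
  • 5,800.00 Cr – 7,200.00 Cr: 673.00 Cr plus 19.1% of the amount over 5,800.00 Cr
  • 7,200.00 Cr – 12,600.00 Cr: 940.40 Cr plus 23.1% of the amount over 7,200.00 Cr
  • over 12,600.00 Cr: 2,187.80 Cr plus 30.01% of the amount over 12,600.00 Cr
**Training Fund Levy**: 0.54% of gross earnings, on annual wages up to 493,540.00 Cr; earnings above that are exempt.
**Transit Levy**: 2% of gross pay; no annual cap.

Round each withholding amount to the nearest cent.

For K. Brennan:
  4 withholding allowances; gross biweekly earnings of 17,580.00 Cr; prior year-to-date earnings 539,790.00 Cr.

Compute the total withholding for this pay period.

Wage Tax: taxable = 17,580.00 Cr − 4×440.00 Cr = 15,820.00 Cr
  2,187.80 Cr + 30.01% × (15,820.00 Cr − 12,600.00 Cr) = 2,187.80 Cr + 30.01% × 3,220.00 Cr = 3,154.12 Cr
Training Fund Levy: YTD 539,790.00 Cr ≥ cap 493,540.00 Cr → 0.00 Cr
Transit Levy: 2% × 17,580.00 Cr = 351.60 Cr
Total: 3,154.12 Cr + 0.00 Cr + 351.60 Cr = 3,505.72 Cr

3,505.72 Cr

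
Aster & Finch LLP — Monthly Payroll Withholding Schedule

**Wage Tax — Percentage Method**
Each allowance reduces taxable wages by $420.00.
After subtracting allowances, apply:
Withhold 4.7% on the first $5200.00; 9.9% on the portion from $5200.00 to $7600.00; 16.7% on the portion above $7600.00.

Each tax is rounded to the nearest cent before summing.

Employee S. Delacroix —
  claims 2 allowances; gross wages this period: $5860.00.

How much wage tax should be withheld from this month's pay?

$235.94

Wage Tax: taxable = $5860.00 − 2×$420.00 = $5020.00
  4.7% × $5020.00 = $235.94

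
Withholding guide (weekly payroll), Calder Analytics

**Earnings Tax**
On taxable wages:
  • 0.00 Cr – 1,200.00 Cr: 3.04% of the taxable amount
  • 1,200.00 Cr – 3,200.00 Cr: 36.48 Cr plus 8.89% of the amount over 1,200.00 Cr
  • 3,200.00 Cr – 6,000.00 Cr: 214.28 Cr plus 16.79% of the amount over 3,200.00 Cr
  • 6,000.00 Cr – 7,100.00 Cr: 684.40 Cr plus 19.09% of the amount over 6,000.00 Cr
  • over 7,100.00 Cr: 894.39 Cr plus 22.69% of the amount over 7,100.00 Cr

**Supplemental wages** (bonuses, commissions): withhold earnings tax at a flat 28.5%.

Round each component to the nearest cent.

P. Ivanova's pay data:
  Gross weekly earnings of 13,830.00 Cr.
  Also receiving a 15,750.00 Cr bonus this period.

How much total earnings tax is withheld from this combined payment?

6,910.18 Cr

Earnings Tax: taxable = 13,830.00 Cr
  894.39 Cr + 22.69% × (13,830.00 Cr − 7,100.00 Cr) = 894.39 Cr + 22.69% × 6,730.00 Cr = 2,421.43 Cr
Supplemental (28.5% flat on bonus): 28.5% × 15,750.00 Cr = 4,488.75 Cr
Total earnings tax: 2,421.43 Cr + 4,488.75 Cr = 6,910.18 Cr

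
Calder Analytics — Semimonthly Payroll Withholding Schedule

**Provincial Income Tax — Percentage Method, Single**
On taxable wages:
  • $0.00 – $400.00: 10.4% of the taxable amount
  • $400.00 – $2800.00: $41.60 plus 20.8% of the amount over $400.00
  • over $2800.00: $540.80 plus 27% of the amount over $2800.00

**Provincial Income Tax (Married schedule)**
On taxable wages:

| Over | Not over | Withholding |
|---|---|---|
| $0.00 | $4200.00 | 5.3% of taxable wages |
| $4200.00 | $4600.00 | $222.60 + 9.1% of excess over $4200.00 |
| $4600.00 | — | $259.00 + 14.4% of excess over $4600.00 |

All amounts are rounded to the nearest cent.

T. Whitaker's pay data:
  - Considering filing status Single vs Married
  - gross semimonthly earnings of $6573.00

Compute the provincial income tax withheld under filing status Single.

Provincial Income Tax (Single): taxable = $6573.00
  $540.80 + 27% × ($6573.00 − $2800.00) = $540.80 + 27% × $3773.00 = $1559.51

$1559.51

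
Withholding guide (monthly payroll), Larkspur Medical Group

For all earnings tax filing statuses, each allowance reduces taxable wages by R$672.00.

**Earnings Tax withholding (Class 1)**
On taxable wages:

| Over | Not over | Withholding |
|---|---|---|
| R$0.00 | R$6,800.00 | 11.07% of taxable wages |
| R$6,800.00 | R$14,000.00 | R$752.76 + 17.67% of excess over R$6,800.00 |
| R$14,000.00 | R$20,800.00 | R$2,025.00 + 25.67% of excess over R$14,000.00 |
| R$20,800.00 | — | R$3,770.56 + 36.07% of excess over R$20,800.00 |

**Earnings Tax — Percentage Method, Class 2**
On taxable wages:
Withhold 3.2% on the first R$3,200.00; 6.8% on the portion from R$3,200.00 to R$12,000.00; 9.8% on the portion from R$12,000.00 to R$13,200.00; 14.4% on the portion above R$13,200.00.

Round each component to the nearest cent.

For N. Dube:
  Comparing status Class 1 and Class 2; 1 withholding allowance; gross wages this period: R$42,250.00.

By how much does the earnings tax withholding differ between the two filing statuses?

Earnings Tax (Class 1): taxable = R$42,250.00 − 1×R$672.00 = R$41,578.00
  R$3,770.56 + 36.07% × (R$41,578.00 − R$20,800.00) = R$3,770.56 + 36.07% × R$20,778.00 = R$11,265.18
Earnings Tax (Class 2): taxable = R$42,250.00 − 1×R$672.00 = R$41,578.00
  R$818.40 + 14.4% × (R$41,578.00 − R$13,200.00) = R$818.40 + 14.4% × R$28,378.00 = R$4,904.83
Difference: |R$11,265.18 − R$4,904.83| = R$6,360.35 (higher under Class 1)

R$6,360.35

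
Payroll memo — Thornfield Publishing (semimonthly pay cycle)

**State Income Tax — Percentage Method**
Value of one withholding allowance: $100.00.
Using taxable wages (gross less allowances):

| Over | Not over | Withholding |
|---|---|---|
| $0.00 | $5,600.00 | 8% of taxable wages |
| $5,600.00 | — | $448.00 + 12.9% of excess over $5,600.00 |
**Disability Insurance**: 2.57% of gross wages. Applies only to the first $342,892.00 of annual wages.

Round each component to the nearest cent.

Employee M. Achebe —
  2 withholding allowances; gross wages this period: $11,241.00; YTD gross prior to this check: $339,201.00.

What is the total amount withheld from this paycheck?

$1,244.75

State Income Tax: taxable = $11,241.00 − 2×$100.00 = $11,041.00
  $448.00 + 12.9% × ($11,041.00 − $5,600.00) = $448.00 + 12.9% × $5,441.00 = $1,149.89
Disability Insurance: cap $342,892.00 − YTD $339,201.00 = $3,691.00 subject; 2.57% × $3,691.00 = $94.86
Total: $1,149.89 + $94.86 = $1,244.75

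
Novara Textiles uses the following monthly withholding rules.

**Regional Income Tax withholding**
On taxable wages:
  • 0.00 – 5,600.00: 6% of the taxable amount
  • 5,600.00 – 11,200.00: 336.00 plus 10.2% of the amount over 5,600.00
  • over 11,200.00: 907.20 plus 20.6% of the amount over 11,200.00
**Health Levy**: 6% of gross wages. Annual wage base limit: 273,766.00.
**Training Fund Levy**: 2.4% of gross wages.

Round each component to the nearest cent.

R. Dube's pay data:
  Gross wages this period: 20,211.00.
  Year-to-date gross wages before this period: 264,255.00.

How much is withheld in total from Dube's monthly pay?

3,819.19

Regional Income Tax: taxable = 20,211.00
  907.20 + 20.6% × (20,211.00 − 11,200.00) = 907.20 + 20.6% × 9,011.00 = 2,763.47
Health Levy: cap 273,766.00 − YTD 264,255.00 = 9,511.00 subject; 6% × 9,511.00 = 570.66
Training Fund Levy: 2.4% × 20,211.00 = 485.06
Total: 2,763.47 + 570.66 + 485.06 = 3,819.19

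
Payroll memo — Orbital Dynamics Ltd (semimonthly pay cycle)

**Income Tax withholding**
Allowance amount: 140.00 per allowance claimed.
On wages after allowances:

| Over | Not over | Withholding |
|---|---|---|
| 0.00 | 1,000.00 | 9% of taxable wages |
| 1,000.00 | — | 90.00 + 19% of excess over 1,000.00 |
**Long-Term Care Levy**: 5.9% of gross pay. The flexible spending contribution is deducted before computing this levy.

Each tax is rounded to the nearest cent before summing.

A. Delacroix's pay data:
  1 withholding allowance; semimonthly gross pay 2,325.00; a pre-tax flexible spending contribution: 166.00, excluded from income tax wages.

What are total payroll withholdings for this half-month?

410.99

Income Tax: taxable = 2,325.00 − 166.00 − 1×140.00 = 2,019.00
  90.00 + 19% × (2,019.00 − 1,000.00) = 90.00 + 19% × 1,019.00 = 283.61
Long-Term Care Levy: 5.9% × 2,159.00 = 127.38
Total: 283.61 + 127.38 = 410.99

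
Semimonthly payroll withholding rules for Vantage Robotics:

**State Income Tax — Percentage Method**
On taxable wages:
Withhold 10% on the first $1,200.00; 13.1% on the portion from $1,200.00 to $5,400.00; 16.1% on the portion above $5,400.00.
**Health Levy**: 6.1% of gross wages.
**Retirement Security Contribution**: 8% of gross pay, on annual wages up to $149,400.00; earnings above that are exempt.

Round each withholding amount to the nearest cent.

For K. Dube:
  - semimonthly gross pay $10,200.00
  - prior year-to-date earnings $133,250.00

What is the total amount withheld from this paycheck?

$2,881.20

State Income Tax: taxable = $10,200.00
  $670.20 + 16.1% × ($10,200.00 − $5,400.00) = $670.20 + 16.1% × $4,800.00 = $1,443.00
Health Levy: 6.1% × $10,200.00 = $622.20
Retirement Security Contribution: 8% × $10,200.00 = $816.00
Total: $1,443.00 + $622.20 + $816.00 = $2,881.20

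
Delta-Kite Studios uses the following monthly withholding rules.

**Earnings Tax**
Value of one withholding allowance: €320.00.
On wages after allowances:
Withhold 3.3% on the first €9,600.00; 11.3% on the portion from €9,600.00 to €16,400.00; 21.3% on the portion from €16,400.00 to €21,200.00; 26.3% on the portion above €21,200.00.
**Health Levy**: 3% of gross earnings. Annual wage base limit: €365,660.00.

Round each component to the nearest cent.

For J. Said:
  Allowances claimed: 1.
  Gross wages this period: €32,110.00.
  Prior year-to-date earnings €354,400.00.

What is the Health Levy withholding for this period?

€337.80

Health Levy: cap €365,660.00 − YTD €354,400.00 = €11,260.00 subject; 3% × €11,260.00 = €337.80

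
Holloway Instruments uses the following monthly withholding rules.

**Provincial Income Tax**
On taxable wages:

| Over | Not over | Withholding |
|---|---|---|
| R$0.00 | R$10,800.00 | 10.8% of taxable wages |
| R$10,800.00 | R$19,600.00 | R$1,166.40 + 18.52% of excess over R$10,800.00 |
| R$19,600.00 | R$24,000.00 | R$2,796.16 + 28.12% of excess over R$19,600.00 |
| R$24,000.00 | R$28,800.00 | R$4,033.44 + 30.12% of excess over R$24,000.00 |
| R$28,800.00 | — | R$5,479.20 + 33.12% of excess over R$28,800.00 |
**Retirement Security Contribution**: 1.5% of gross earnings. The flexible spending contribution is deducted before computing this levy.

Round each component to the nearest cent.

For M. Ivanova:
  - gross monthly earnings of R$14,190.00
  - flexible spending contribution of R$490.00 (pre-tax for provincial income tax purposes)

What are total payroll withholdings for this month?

Provincial Income Tax: taxable = R$14,190.00 − R$490.00 = R$13,700.00
  R$1,166.40 + 18.52% × (R$13,700.00 − R$10,800.00) = R$1,166.40 + 18.52% × R$2,900.00 = R$1,703.48
Retirement Security Contribution: 1.5% × R$13,700.00 = R$205.50
Total: R$1,703.48 + R$205.50 = R$1,908.98

R$1,908.98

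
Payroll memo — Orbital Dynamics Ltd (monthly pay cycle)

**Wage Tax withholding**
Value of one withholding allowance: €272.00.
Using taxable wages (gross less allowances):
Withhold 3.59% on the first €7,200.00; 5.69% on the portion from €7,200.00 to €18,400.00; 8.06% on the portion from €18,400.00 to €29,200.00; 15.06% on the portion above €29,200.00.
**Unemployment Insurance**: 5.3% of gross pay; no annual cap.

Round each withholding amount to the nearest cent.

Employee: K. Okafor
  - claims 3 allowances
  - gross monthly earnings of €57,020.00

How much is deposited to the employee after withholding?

Wage Tax: taxable = €57,020.00 − 3×€272.00 = €56,204.00
  €1,766.24 + 15.06% × (€56,204.00 − €29,200.00) = €1,766.24 + 15.06% × €27,004.00 = €5,833.04
Unemployment Insurance: 5.3% × €57,020.00 = €3,022.06
Total withheld: €5,833.04 + €3,022.06 = €8,855.10
Net pay: €57,020.00 − €8,855.10 = €48,164.90

€48,164.90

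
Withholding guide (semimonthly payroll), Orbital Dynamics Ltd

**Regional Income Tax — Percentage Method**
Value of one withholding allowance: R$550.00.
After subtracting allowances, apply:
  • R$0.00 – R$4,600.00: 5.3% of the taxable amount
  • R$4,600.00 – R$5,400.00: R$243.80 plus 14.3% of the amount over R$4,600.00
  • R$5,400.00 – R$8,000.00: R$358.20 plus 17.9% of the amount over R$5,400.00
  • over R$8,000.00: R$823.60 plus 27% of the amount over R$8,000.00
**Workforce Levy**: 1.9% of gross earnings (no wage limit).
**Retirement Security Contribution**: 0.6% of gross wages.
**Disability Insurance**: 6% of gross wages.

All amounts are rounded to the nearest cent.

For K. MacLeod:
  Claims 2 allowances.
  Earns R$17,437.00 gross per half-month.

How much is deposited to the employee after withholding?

R$12,880.27

Regional Income Tax: taxable = R$17,437.00 − 2×R$550.00 = R$16,337.00
  R$823.60 + 27% × (R$16,337.00 − R$8,000.00) = R$823.60 + 27% × R$8,337.00 = R$3,074.59
Workforce Levy: 1.9% × R$17,437.00 = R$331.30
Retirement Security Contribution: 0.6% × R$17,437.00 = R$104.62
Disability Insurance: 6% × R$17,437.00 = R$1,046.22
Total withheld: R$3,074.59 + R$331.30 + R$104.62 + R$1,046.22 = R$4,556.73
Net pay: R$17,437.00 − R$4,556.73 = R$12,880.27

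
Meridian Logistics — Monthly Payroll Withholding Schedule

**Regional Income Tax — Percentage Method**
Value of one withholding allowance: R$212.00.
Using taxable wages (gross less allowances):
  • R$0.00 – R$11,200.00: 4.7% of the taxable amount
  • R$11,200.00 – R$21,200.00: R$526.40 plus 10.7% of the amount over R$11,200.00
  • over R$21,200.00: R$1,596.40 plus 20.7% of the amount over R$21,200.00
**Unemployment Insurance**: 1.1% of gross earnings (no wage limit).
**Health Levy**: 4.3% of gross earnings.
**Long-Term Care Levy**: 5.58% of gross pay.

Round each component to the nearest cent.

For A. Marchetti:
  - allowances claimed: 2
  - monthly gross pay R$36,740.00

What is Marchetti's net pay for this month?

Regional Income Tax: taxable = R$36,740.00 − 2×R$212.00 = R$36,316.00
  R$1,596.40 + 20.7% × (R$36,316.00 − R$21,200.00) = R$1,596.40 + 20.7% × R$15,116.00 = R$4,725.41
Unemployment Insurance: 1.1% × R$36,740.00 = R$404.14
Health Levy: 4.3% × R$36,740.00 = R$1,579.82
Long-Term Care Levy: 5.58% × R$36,740.00 = R$2,050.09
Total withheld: R$4,725.41 + R$404.14 + R$1,579.82 + R$2,050.09 = R$8,759.46
Net pay: R$36,740.00 − R$8,759.46 = R$27,980.54

R$27,980.54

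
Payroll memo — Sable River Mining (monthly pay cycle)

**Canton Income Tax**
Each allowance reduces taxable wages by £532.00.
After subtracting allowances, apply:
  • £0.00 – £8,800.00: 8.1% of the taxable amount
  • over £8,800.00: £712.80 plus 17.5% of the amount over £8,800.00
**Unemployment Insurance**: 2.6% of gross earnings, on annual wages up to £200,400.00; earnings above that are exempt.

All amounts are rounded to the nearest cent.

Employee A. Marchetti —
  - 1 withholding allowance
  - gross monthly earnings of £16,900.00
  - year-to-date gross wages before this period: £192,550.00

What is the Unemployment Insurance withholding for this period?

Unemployment Insurance: cap £200,400.00 − YTD £192,550.00 = £7,850.00 subject; 2.6% × £7,850.00 = £204.10

£204.10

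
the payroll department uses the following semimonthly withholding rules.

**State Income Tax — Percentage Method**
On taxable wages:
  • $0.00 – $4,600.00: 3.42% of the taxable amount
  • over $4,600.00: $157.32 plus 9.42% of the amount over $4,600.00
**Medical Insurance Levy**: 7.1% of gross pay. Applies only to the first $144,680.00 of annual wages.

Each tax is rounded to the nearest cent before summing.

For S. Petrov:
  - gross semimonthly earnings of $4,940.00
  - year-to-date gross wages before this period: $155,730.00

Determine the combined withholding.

State Income Tax: taxable = $4,940.00
  $157.32 + 9.42% × ($4,940.00 − $4,600.00) = $157.32 + 9.42% × $340.00 = $189.35
Medical Insurance Levy: YTD $155,730.00 ≥ cap $144,680.00 → $0.00
Total: $189.35 + $0.00 = $189.35

$189.35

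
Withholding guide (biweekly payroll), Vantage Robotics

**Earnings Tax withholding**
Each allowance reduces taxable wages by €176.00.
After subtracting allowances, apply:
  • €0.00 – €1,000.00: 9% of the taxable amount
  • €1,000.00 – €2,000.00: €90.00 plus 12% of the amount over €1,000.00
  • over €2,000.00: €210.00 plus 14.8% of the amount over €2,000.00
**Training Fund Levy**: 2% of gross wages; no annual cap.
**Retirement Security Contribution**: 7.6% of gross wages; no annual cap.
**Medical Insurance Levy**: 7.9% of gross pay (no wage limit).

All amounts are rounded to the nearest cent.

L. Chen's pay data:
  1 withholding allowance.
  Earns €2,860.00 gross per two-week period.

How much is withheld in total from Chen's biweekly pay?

€811.73

Earnings Tax: taxable = €2,860.00 − 1×€176.00 = €2,684.00
  €210.00 + 14.8% × (€2,684.00 − €2,000.00) = €210.00 + 14.8% × €684.00 = €311.23
Training Fund Levy: 2% × €2,860.00 = €57.20
Retirement Security Contribution: 7.6% × €2,860.00 = €217.36
Medical Insurance Levy: 7.9% × €2,860.00 = €225.94
Total: €311.23 + €57.20 + €217.36 + €225.94 = €811.73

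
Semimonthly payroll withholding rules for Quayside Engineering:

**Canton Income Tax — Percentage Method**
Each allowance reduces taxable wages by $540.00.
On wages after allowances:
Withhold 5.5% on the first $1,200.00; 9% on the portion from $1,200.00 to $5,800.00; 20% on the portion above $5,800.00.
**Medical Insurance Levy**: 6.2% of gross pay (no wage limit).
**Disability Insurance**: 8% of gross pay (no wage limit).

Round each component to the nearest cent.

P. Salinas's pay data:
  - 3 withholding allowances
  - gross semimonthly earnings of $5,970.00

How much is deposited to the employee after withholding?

$4,772.76

Canton Income Tax: taxable = $5,970.00 − 3×$540.00 = $4,350.00
  $66.00 + 9% × ($4,350.00 − $1,200.00) = $66.00 + 9% × $3,150.00 = $349.50
Medical Insurance Levy: 6.2% × $5,970.00 = $370.14
Disability Insurance: 8% × $5,970.00 = $477.60
Total withheld: $349.50 + $370.14 + $477.60 = $1,197.24
Net pay: $5,970.00 − $1,197.24 = $4,772.76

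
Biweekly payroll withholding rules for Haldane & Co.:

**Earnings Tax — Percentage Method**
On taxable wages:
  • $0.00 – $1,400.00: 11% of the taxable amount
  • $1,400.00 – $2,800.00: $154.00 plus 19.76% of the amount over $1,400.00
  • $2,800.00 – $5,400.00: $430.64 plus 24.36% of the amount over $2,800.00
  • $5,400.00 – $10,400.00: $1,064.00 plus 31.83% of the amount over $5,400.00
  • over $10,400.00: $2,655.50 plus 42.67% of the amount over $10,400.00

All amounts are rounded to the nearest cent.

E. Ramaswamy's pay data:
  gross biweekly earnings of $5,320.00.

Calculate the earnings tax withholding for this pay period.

$1,044.51

Earnings Tax: taxable = $5,320.00
  $430.64 + 24.36% × ($5,320.00 − $2,800.00) = $430.64 + 24.36% × $2,520.00 = $1,044.51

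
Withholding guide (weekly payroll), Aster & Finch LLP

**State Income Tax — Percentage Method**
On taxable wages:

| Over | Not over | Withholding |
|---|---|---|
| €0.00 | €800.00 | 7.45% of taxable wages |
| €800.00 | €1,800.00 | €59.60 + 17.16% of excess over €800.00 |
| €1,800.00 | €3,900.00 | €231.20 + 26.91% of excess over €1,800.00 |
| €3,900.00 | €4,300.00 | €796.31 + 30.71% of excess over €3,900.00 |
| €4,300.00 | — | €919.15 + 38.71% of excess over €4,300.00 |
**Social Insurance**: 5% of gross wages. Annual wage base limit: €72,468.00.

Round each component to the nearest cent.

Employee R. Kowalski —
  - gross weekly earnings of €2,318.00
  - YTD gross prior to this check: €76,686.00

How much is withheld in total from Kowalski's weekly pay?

State Income Tax: taxable = €2,318.00
  €231.20 + 26.91% × (€2,318.00 − €1,800.00) = €231.20 + 26.91% × €518.00 = €370.59
Social Insurance: YTD €76,686.00 ≥ cap €72,468.00 → €0.00
Total: €370.59 + €0.00 = €370.59

€370.59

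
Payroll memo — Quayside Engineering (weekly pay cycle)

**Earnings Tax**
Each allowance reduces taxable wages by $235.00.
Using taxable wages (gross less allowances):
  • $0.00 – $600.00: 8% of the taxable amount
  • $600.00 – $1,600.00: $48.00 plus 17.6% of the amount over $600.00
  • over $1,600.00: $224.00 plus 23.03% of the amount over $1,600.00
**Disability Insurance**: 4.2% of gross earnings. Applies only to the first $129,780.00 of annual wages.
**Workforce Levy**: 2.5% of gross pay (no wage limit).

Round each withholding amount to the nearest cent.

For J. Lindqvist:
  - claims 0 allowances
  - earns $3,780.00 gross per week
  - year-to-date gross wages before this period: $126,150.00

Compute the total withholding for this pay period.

Earnings Tax: taxable = $3,780.00
  $224.00 + 23.03% × ($3,780.00 − $1,600.00) = $224.00 + 23.03% × $2,180.00 = $726.05
Disability Insurance: cap $129,780.00 − YTD $126,150.00 = $3,630.00 subject; 4.2% × $3,630.00 = $152.46
Workforce Levy: 2.5% × $3,780.00 = $94.50
Total: $726.05 + $152.46 + $94.50 = $973.01

$973.01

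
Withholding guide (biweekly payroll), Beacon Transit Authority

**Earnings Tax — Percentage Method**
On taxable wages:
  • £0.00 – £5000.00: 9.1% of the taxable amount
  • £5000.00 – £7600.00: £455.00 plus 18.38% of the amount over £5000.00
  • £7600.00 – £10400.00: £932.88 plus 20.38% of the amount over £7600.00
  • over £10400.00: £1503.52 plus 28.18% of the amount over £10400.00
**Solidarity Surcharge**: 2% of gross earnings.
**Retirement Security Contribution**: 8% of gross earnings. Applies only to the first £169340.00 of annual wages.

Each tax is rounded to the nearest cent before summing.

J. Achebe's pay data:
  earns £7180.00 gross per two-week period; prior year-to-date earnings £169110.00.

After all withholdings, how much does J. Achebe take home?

Earnings Tax: taxable = £7180.00
  £455.00 + 18.38% × (£7180.00 − £5000.00) = £455.00 + 18.38% × £2180.00 = £855.68
Solidarity Surcharge: 2% × £7180.00 = £143.60
Retirement Security Contribution: cap £169340.00 − YTD £169110.00 = £230.00 subject; 8% × £230.00 = £18.40
Total withheld: £855.68 + £143.60 + £18.40 = £1017.68
Net pay: £7180.00 − £1017.68 = £6162.32

£6162.32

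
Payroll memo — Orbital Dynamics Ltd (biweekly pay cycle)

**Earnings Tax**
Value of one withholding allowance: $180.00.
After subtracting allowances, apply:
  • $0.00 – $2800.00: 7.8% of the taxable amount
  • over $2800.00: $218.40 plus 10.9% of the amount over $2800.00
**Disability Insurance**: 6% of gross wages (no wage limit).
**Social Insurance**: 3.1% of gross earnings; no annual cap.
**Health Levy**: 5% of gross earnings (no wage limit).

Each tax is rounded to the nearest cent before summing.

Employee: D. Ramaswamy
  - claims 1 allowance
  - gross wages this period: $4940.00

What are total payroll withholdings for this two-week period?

Earnings Tax: taxable = $4940.00 − 1×$180.00 = $4760.00
  $218.40 + 10.9% × ($4760.00 − $2800.00) = $218.40 + 10.9% × $1960.00 = $432.04
Disability Insurance: 6% × $4940.00 = $296.40
Social Insurance: 3.1% × $4940.00 = $153.14
Health Levy: 5% × $4940.00 = $247.00
Total: $432.04 + $296.40 + $153.14 + $247.00 = $1128.58

$1128.58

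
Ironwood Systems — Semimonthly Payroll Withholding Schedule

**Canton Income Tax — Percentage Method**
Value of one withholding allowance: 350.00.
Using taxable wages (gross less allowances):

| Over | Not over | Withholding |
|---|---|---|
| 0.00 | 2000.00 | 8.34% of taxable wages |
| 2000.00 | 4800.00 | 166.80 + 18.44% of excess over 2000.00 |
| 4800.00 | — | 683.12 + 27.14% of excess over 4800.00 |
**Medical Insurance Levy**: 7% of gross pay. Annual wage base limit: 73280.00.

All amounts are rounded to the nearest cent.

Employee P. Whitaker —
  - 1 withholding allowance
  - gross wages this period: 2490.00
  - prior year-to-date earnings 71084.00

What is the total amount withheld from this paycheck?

Canton Income Tax: taxable = 2490.00 − 1×350.00 = 2140.00
  166.80 + 18.44% × (2140.00 − 2000.00) = 166.80 + 18.44% × 140.00 = 192.62
Medical Insurance Levy: cap 73280.00 − YTD 71084.00 = 2196.00 subject; 7% × 2196.00 = 153.72
Total: 192.62 + 153.72 = 346.34

346.34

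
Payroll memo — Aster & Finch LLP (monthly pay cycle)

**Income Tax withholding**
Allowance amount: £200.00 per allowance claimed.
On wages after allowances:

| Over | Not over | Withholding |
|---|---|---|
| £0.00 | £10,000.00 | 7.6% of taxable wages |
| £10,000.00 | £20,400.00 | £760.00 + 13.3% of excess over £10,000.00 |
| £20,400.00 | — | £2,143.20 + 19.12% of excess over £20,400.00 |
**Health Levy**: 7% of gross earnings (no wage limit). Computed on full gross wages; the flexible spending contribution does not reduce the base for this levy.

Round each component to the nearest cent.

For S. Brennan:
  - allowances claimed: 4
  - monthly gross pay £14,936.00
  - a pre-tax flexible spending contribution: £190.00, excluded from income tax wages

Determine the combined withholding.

Income Tax: taxable = £14,936.00 − £190.00 − 4×£200.00 = £13,946.00
  £760.00 + 13.3% × (£13,946.00 − £10,000.00) = £760.00 + 13.3% × £3,946.00 = £1,284.82
Health Levy: 7% × £14,936.00 = £1,045.52
Total: £1,284.82 + £1,045.52 = £2,330.34

£2,330.34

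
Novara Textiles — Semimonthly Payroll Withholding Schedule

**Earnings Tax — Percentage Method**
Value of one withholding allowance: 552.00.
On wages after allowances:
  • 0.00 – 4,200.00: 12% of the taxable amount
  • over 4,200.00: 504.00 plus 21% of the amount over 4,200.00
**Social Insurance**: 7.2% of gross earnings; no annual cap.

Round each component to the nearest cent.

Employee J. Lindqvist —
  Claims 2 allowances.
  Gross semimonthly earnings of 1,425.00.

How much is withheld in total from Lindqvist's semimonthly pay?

Earnings Tax: taxable = 1,425.00 − 2×552.00 = 321.00
  12% × 321.00 = 38.52
Social Insurance: 7.2% × 1,425.00 = 102.60
Total: 38.52 + 102.60 = 141.12

141.12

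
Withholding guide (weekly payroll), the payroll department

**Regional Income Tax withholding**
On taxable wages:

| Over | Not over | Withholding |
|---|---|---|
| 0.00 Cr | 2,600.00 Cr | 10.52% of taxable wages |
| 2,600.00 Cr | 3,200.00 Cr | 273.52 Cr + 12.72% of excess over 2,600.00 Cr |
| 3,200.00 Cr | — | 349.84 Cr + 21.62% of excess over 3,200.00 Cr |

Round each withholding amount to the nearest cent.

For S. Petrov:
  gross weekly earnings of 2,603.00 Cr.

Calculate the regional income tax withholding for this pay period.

Regional Income Tax: taxable = 2,603.00 Cr
  273.52 Cr + 12.72% × (2,603.00 Cr − 2,600.00 Cr) = 273.52 Cr + 12.72% × 3.00 Cr = 273.90 Cr

273.90 Cr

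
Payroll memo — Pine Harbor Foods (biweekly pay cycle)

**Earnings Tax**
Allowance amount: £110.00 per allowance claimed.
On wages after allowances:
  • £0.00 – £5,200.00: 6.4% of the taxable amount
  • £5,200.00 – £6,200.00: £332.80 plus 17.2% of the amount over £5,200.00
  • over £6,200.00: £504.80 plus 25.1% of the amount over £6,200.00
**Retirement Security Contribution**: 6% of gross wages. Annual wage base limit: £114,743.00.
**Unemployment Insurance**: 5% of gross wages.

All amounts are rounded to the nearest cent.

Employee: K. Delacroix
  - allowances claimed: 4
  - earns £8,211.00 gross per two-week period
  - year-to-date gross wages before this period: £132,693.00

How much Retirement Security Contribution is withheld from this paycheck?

£0.00

Retirement Security Contribution: YTD £132,693.00 ≥ cap £114,743.00 → £0.00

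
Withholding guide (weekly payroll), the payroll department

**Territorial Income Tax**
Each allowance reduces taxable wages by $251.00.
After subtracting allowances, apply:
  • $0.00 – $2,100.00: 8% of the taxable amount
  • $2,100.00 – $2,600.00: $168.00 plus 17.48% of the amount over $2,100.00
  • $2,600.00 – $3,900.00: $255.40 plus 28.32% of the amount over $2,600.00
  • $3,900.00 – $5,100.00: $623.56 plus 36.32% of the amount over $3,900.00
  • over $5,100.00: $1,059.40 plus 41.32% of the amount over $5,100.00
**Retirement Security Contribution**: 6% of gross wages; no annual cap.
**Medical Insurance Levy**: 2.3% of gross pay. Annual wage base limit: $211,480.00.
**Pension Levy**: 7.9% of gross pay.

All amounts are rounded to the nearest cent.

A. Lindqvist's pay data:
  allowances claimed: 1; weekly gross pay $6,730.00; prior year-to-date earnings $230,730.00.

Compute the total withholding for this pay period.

$2,564.67

Territorial Income Tax: taxable = $6,730.00 − 1×$251.00 = $6,479.00
  $1,059.40 + 41.32% × ($6,479.00 − $5,100.00) = $1,059.40 + 41.32% × $1,379.00 = $1,629.20
Retirement Security Contribution: 6% × $6,730.00 = $403.80
Medical Insurance Levy: YTD $230,730.00 ≥ cap $211,480.00 → $0.00
Pension Levy: 7.9% × $6,730.00 = $531.67
Total: $1,629.20 + $403.80 + $0.00 + $531.67 = $2,564.67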